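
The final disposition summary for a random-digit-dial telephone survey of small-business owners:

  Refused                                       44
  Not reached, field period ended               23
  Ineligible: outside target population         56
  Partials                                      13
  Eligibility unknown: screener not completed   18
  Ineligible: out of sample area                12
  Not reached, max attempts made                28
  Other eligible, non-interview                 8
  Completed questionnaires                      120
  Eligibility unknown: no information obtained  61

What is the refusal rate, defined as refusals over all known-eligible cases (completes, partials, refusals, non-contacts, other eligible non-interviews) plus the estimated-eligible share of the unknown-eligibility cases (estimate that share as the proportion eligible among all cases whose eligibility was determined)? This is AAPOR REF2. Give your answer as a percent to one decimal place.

14.8%

Non-contacts = 23 + 28 = 51
Eligibility not determined = 18 + 61 = 79
Ineligible = 56 + 12 = 68
Numerator = 44
Determined eligible = 120 + 13 + 44 + 51 + 8 = 236
e = 236 / (236 + 68) = 236 / 304 = 0.7763
Estimated eligible among unknowns = 0.7763 × 79 = 61.33
Denominator = 236 + 61.33 = 297.33
REF2 = 44 / 297.33 = 0.1480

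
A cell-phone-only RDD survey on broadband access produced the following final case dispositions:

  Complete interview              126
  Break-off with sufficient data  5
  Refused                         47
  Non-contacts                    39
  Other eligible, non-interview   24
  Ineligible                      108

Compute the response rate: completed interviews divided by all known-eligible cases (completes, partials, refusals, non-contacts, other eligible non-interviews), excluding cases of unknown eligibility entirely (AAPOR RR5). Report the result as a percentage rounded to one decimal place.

Top: 126
Denom: 126 + 5 + 47 + 39 + 24 = 241
RR5 = 126 / 241 = 0.5228

52.3%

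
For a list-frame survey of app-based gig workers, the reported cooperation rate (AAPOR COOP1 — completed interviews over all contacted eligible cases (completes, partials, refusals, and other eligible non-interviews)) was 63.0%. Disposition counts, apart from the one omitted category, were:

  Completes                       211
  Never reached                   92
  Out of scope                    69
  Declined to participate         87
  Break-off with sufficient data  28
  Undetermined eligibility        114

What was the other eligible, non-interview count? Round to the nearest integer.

9

COOP1 = 211 / D = 0.630
D = 211 / 0.630 = 334.9
Rest of base = 326
other eligible, non-interview = 334.9 − 326 ≈ 9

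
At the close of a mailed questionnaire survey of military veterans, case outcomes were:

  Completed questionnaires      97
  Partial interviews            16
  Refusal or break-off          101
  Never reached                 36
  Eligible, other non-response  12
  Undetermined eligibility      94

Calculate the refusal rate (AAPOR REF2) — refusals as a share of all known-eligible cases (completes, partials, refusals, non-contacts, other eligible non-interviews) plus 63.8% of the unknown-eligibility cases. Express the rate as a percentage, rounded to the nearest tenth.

Top: 101
Eligible (known): 97 + 16 + 101 + 36 + 12 = 262
Estimated eligible among unknowns: 0.6380 × 94 = 59.97
Base: 262 + 59.97 = 321.97
REF2 = 101 / 321.97 = 0.3137

31.4%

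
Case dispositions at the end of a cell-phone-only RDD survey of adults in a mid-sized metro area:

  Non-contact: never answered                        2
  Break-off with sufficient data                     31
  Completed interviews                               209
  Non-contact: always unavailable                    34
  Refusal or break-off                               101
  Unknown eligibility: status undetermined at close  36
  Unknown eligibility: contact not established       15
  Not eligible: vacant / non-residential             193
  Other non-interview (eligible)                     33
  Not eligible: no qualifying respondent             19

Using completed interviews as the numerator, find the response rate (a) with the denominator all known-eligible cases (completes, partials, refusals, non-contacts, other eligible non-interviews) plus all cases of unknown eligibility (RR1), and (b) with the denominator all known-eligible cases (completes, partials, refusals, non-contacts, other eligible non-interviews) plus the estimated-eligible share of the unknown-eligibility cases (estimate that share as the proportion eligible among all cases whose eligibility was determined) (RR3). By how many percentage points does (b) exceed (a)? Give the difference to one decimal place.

No contact after all attempts = 2 + 34 = 36
Unknown if eligible = 15 + 36 = 51
Screened out, ineligible = 19 + 193 = 212
Numerator → 209
Denom → 209 + 31 + 101 + 36 + 33 + 51 = 461
RR1 = 209 / 461 = 0.4534
Known eligible → 209 + 31 + 101 + 36 + 33 = 410
e = 410 / (410 + 212) = 410 / 622 = 0.6592
Eligible share of unknowns → 0.6592 × 51 = 33.62
Denom → 410 + 33.62 = 443.62
RR3 = 209 / 443.62 = 0.4711
Difference = 47.11 − 45.34 = 1.77 percentage points

1.8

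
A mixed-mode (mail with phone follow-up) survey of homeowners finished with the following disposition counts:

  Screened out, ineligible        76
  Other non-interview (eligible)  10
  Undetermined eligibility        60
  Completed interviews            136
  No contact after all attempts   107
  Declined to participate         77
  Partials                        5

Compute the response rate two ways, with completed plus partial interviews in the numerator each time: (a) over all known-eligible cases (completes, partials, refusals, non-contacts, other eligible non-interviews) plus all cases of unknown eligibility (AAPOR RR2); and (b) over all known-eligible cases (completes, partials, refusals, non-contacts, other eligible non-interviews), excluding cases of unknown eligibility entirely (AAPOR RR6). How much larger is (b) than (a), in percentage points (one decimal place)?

Num = 136 + 5 = 141
Base = 136 + 5 + 77 + 107 + 10 + 60 = 395
RR2 = 141 / 395 = 0.3570
Base = 136 + 5 + 77 + 107 + 10 = 335
RR6 = 141 / 335 = 0.4209
Difference = 42.09 − 35.70 = 6.39 percentage points

6.4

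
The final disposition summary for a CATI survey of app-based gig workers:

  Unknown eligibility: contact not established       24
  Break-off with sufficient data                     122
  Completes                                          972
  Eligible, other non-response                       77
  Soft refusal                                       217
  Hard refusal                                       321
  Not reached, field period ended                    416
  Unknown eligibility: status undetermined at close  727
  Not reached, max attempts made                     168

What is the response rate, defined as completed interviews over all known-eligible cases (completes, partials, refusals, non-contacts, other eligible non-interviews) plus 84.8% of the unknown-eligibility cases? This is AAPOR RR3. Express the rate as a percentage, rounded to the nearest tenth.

33.2%

Refused = 321 + 217 = 538
No answer / not reached = 416 + 168 = 584
Unknown eligibility = 24 + 727 = 751
Numerator → 972
Known eligible → 972 + 122 + 538 + 584 + 77 = 2293
e × U → 0.8480 × 751 = 636.85
Denominator → 2293 + 636.85 = 2929.85
RR3 = 972 / 2929.85 = 0.3318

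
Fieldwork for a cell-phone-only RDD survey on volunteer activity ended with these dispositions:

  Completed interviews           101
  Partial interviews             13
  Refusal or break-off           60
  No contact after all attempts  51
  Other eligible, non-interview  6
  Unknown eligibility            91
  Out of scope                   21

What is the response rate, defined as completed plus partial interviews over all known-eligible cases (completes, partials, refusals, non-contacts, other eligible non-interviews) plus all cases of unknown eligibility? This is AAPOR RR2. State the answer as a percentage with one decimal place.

Numerator → 101 + 13 = 114
Base → 101 + 13 + 60 + 51 + 6 + 91 = 322
RR2 = 114 / 322 = 0.3540

35.4%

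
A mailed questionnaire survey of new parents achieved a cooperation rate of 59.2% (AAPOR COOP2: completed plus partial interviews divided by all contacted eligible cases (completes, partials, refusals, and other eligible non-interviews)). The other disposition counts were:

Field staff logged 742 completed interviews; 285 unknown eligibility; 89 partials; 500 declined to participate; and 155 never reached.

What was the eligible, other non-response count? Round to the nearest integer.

73

Top: 742 + 89 = 831
COOP2 = 831 / D = 0.592
D = 831 / 0.592 = 1403.7
Rest of base = 1331
eligible, other non-response = 1403.7 − 1331 ≈ 73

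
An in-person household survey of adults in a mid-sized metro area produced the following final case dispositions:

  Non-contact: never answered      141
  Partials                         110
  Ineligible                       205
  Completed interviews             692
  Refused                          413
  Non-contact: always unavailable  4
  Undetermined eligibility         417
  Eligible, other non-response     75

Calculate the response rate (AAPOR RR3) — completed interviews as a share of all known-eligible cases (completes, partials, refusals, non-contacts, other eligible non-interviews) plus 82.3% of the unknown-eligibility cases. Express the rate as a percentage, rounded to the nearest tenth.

Non-contacts = 141 + 4 = 145
Numerator: 692
Known eligible: 692 + 110 + 413 + 145 + 75 = 1435
e × U: 0.8230 × 417 = 343.19
Base: 1435 + 343.19 = 1778.19
RR3 = 692 / 1778.19 = 0.3892

38.9%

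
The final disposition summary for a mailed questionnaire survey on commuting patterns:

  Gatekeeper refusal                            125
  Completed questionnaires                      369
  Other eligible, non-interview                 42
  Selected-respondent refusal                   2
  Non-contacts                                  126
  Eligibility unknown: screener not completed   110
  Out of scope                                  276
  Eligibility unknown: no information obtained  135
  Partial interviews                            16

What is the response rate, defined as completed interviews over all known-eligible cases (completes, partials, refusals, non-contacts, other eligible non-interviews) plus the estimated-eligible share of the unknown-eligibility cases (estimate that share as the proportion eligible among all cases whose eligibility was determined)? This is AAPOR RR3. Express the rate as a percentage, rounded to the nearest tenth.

43.2%

Refused = 125 + 2 = 127
Undetermined eligibility = 110 + 135 = 245
Num = 369
Eligible (known) = 369 + 16 + 127 + 126 + 42 = 680
e = 680 / (680 + 276) = 680 / 956 = 0.7113
e × U = 0.7113 × 245 = 174.27
Denom = 680 + 174.27 = 854.27
RR3 = 369 / 854.27 = 0.4319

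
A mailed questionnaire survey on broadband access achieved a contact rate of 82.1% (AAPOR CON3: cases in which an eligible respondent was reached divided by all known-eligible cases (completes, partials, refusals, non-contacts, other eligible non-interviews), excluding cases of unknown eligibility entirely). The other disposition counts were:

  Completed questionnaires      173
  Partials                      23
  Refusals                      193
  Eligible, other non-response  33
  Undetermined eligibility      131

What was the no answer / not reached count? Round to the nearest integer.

92

Numerator → 173 + 23 + 193 + 33 = 422
CON3 = 422 / D = 0.821
D = 422 / 0.821 = 514.0
Other denominator terms total 422
no answer / not reached = 514.0 − 422 ≈ 92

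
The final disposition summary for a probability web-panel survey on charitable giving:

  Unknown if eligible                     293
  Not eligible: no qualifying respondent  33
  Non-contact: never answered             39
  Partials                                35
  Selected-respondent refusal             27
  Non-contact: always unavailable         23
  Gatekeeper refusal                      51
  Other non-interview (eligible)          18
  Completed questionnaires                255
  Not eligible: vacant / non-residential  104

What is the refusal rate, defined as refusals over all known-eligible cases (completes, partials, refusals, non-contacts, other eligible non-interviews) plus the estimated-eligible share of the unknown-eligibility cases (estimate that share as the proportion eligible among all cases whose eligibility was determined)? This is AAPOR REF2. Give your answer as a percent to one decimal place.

Refused = 51 + 27 = 78
Non-contacts = 39 + 23 = 62
Ineligible = 33 + 104 = 137
Numerator: 78
Determined eligible: 255 + 35 + 78 + 62 + 18 = 448
e = 448 / (448 + 137) = 448 / 585 = 0.7658
e × U: 0.7658 × 293 = 224.38
Denom: 448 + 224.38 = 672.38
REF2 = 78 / 672.38 = 0.1160

11.6%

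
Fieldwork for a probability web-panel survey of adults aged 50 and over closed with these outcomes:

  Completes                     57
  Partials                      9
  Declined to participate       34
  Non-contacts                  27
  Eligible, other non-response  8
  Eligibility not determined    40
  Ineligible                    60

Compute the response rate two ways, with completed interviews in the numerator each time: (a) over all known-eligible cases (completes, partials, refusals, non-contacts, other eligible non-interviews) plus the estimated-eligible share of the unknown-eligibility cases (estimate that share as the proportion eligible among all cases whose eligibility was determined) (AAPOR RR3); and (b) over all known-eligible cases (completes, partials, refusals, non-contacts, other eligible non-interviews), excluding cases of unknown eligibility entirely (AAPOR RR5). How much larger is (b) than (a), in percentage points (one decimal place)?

7.2

Num: 57
Determined eligible: 57 + 9 + 34 + 27 + 8 = 135
e = 135 / (135 + 60) = 135 / 195 = 0.6923
Eligible share of unknowns: 0.6923 × 40 = 27.69
Denominator: 135 + 27.69 = 162.69
RR3 = 57 / 162.69 = 0.3504
Denominator: 57 + 9 + 34 + 27 + 8 = 135
RR5 = 57 / 135 = 0.4222
Difference = 42.22 − 35.04 = 7.18 percentage points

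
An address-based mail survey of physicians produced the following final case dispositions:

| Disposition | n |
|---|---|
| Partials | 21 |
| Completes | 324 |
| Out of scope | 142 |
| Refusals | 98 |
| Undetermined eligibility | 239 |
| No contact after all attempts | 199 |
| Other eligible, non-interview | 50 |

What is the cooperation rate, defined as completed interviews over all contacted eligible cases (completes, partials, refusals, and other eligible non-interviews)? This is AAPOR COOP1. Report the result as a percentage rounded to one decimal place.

65.7%

Num: 324
Base: 324 + 21 + 98 + 50 = 493
COOP1 = 324 / 493 = 0.6572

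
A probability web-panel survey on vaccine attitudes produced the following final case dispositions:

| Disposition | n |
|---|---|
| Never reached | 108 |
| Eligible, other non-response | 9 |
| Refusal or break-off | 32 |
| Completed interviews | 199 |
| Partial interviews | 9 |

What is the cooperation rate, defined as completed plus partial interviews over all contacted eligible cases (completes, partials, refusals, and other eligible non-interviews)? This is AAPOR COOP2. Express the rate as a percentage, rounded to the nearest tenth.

Numerator = 199 + 9 = 208
Base = 199 + 9 + 32 + 9 = 249
COOP2 = 208 / 249 = 0.8353

83.5%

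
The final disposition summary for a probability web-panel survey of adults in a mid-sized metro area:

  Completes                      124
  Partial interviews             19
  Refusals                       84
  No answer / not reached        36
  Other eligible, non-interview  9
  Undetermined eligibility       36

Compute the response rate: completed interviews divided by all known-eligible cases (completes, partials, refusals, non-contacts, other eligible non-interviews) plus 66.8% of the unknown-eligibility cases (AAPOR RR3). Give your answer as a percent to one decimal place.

Num = 124
Determined eligible = 124 + 19 + 84 + 36 + 9 = 272
Estimated eligible among unknowns = 0.6680 × 36 = 24.05
Denominator = 272 + 24.05 = 296.05
RR3 = 124 / 296.05 = 0.4188

41.9%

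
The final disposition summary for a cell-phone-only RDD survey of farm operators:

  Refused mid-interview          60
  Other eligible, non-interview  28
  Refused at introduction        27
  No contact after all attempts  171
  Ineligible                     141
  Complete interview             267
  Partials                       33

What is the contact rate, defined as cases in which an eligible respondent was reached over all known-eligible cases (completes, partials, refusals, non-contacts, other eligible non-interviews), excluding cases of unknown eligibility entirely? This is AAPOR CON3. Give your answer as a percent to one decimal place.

70.8%

Refusal or break-off = 27 + 60 = 87
Numerator = 267 + 33 + 87 + 28 = 415
Denom = 267 + 33 + 87 + 171 + 28 = 586
CON3 = 415 / 586 = 0.7082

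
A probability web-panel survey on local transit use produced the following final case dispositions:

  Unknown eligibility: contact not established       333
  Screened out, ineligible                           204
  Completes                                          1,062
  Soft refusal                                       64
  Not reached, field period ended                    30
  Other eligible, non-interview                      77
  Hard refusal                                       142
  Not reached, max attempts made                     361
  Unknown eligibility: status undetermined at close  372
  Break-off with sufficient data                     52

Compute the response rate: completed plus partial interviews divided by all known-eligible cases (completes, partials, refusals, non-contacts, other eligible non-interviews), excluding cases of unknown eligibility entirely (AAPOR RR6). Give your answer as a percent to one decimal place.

62.3%

Refusals = 142 + 64 = 206
Never reached = 30 + 361 = 391
Unknown if eligible = 333 + 372 = 705
Num: 1062 + 52 = 1114
Denominator: 1062 + 52 + 206 + 391 + 77 = 1788
RR6 = 1114 / 1788 = 0.6230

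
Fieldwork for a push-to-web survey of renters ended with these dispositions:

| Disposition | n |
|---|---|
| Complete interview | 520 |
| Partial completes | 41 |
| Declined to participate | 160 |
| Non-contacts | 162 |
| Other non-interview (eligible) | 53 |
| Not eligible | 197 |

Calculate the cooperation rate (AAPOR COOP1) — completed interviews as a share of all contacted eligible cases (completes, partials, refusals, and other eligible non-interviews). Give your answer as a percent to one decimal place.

Top: 520
Base: 520 + 41 + 160 + 53 = 774
COOP1 = 520 / 774 = 0.6718

67.2%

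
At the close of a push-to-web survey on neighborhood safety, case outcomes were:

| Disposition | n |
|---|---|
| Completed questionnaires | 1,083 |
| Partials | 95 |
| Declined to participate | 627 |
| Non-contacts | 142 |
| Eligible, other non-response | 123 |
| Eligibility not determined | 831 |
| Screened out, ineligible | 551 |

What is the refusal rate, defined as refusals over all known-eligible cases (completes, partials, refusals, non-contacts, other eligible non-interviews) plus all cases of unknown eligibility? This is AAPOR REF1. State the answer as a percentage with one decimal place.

21.6%

Top: 627
Denominator: 1083 + 95 + 627 + 142 + 123 + 831 = 2901
REF1 = 627 / 2901 = 0.2161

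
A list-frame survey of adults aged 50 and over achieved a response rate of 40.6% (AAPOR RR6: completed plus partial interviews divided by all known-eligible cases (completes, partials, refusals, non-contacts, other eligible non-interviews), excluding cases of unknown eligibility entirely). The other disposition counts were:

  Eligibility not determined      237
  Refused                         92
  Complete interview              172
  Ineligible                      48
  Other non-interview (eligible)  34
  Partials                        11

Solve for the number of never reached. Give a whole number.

Num → 172 + 11 = 183
RR6 = 183 / D = 0.406
D = 183 / 0.406 = 450.7
Other denominator terms total 309
never reached = 450.7 − 309 ≈ 142

142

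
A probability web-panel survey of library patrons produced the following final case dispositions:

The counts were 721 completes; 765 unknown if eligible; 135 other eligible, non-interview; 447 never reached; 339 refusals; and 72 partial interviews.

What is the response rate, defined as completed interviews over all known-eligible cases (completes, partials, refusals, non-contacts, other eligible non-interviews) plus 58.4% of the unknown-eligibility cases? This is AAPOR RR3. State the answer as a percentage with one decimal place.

Top → 721
Eligible (known) → 721 + 72 + 339 + 447 + 135 = 1714
Estimated eligible among unknowns → 0.5840 × 765 = 446.76
Base → 1714 + 446.76 = 2160.76
RR3 = 721 / 2160.76 = 0.3337

33.4%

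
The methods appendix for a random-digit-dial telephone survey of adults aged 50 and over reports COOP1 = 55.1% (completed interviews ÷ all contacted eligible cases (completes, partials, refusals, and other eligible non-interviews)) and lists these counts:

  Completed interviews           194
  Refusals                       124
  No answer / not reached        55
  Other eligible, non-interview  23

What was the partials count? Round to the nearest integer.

COOP1 = 194 / D = 0.551
D = 194 / 0.551 = 352.1
Other denominator terms total 341
partials = 352.1 − 341 ≈ 11

11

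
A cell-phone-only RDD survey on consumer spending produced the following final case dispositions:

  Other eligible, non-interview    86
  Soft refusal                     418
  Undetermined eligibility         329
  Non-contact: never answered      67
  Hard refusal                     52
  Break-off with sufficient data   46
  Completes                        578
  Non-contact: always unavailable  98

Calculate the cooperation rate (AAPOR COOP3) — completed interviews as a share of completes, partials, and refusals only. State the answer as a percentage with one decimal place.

52.8%

Refusal or break-off = 52 + 418 = 470
Non-contacts = 67 + 98 = 165
Numerator: 578
Denominator: 578 + 46 + 470 = 1094
COOP3 = 578 / 1094 = 0.5283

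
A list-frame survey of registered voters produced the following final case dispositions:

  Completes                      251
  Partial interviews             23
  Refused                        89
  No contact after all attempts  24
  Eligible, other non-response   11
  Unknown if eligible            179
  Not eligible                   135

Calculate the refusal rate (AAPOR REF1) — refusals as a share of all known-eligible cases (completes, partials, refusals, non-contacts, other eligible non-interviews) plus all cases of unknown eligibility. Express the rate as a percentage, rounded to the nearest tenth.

15.4%

Numerator: 89
Denominator: 251 + 23 + 89 + 24 + 11 + 179 = 577
REF1 = 89 / 577 = 0.1542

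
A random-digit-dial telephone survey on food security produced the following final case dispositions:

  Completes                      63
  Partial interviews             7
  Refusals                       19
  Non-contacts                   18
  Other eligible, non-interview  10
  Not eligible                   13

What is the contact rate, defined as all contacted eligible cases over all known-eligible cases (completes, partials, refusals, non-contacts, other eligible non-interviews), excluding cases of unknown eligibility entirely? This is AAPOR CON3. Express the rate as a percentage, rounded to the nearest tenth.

84.6%

Numerator → 63 + 7 + 19 + 10 = 99
Denom → 63 + 7 + 19 + 18 + 10 = 117
CON3 = 99 / 117 = 0.8462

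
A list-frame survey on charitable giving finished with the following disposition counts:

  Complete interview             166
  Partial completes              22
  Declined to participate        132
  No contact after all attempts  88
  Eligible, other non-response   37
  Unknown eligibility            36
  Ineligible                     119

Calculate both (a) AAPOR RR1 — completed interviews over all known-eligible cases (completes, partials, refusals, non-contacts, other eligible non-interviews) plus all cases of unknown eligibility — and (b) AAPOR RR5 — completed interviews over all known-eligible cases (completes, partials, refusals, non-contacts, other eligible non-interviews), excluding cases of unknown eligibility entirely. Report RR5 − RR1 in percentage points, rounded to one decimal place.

2.8

Top: 166
Denominator: 166 + 22 + 132 + 88 + 37 + 36 = 481
RR1 = 166 / 481 = 0.3451
Denominator: 166 + 22 + 132 + 88 + 37 = 445
RR5 = 166 / 445 = 0.3730
Difference = 37.30 − 34.51 = 2.79 percentage points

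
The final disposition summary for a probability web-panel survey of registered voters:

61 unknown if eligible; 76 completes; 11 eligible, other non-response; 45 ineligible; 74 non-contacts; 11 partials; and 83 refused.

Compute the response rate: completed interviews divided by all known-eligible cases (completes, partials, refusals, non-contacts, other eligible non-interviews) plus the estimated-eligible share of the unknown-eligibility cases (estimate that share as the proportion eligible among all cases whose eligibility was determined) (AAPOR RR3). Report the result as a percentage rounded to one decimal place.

24.8%

Numerator → 76
Eligible (known) → 76 + 11 + 83 + 74 + 11 = 255
e = 255 / (255 + 45) = 255 / 300 = 0.8500
e × U → 0.8500 × 61 = 51.85
Denominator → 255 + 51.85 = 306.85
RR3 = 76 / 306.85 = 0.2477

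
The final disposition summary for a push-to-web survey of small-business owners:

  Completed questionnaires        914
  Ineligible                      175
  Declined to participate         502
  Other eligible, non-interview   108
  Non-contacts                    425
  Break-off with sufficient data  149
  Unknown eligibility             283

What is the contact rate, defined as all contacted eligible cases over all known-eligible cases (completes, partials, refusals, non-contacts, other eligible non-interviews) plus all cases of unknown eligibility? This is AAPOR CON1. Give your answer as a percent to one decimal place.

Top = 914 + 149 + 502 + 108 = 1673
Denom = 914 + 149 + 502 + 425 + 108 + 283 = 2381
CON1 = 1673 / 2381 = 0.7026

70.3%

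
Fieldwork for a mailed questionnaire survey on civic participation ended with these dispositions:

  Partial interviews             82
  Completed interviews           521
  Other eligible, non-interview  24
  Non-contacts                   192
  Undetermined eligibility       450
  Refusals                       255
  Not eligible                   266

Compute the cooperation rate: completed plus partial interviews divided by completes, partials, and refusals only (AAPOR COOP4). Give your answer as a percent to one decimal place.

Num → 521 + 82 = 603
Denom → 521 + 82 + 255 = 858
COOP4 = 603 / 858 = 0.7028

70.3%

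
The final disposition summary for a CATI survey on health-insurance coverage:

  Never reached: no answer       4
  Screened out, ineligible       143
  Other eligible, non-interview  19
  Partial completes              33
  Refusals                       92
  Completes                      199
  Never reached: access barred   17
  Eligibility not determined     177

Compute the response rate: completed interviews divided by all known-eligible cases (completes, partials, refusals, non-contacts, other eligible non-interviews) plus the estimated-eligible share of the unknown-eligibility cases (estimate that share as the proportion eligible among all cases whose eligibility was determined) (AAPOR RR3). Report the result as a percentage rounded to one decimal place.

Non-contacts = 4 + 17 = 21
Num → 199
Eligible (known) → 199 + 33 + 92 + 21 + 19 = 364
e = 364 / (364 + 143) = 364 / 507 = 0.7179
e × U → 0.7179 × 177 = 127.07
Denominator → 364 + 127.07 = 491.07
RR3 = 199 / 491.07 = 0.4052

40.5%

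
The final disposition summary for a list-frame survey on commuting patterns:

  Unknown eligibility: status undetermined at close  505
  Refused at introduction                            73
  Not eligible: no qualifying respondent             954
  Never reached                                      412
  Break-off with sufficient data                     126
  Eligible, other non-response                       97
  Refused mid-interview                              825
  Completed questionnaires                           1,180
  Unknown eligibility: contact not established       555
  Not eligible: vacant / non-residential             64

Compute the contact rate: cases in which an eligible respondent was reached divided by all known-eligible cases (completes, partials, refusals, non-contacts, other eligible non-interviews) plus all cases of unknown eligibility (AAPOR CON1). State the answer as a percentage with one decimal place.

Refusal or break-off = 73 + 825 = 898
Undetermined eligibility = 555 + 505 = 1060
Ineligible = 954 + 64 = 1018
Top: 1180 + 126 + 898 + 97 = 2301
Base: 1180 + 126 + 898 + 412 + 97 + 1060 = 3773
CON1 = 2301 / 3773 = 0.6099

61.0%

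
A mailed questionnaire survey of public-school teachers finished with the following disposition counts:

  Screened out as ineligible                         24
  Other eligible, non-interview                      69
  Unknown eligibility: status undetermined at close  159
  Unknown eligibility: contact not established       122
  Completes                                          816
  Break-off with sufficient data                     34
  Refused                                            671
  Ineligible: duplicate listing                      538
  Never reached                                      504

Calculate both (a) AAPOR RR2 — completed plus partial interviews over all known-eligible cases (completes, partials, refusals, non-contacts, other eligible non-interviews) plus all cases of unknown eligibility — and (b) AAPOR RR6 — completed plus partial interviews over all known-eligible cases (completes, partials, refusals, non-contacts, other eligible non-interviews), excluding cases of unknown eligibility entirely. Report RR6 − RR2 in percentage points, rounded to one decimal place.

Eligibility not determined = 122 + 159 = 281
Screened out, ineligible = 24 + 538 = 562
Top: 816 + 34 = 850
Base: 816 + 34 + 671 + 504 + 69 + 281 = 2375
RR2 = 850 / 2375 = 0.3579
Base: 816 + 34 + 671 + 504 + 69 = 2094
RR6 = 850 / 2094 = 0.4059
Difference = 40.59 − 35.79 = 4.80 percentage points

4.8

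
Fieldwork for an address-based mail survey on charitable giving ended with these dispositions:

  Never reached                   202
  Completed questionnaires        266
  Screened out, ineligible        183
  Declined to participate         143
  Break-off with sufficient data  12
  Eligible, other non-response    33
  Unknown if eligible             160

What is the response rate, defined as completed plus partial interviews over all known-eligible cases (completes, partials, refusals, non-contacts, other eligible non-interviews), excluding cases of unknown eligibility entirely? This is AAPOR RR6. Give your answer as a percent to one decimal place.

42.4%

Num = 266 + 12 = 278
Denom = 266 + 12 + 143 + 202 + 33 = 656
RR6 = 278 / 656 = 0.4238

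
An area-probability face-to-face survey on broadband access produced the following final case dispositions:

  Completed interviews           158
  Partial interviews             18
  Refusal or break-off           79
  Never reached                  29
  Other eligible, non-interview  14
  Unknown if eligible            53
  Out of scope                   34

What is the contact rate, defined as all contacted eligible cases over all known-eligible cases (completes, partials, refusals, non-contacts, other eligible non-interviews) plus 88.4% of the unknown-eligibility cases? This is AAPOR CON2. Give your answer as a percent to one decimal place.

78.0%

Num: 158 + 18 + 79 + 14 = 269
Determined eligible: 158 + 18 + 79 + 29 + 14 = 298
Eligible share of unknowns: 0.8840 × 53 = 46.85
Denominator: 298 + 46.85 = 344.85
CON2 = 269 / 344.85 = 0.7800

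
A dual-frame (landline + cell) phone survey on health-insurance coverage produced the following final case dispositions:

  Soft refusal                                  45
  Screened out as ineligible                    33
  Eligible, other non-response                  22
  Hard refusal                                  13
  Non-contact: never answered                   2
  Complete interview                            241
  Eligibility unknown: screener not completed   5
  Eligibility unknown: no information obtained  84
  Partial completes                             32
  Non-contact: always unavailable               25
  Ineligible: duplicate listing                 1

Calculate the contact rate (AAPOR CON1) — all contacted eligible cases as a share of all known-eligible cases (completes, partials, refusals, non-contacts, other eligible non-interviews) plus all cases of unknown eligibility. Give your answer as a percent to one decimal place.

75.3%

Refusals = 13 + 45 = 58
No answer / not reached = 2 + 25 = 27
Unknown eligibility = 5 + 84 = 89
Ineligible = 33 + 1 = 34
Top = 241 + 32 + 58 + 22 = 353
Base = 241 + 32 + 58 + 27 + 22 + 89 = 469
CON1 = 353 / 469 = 0.7527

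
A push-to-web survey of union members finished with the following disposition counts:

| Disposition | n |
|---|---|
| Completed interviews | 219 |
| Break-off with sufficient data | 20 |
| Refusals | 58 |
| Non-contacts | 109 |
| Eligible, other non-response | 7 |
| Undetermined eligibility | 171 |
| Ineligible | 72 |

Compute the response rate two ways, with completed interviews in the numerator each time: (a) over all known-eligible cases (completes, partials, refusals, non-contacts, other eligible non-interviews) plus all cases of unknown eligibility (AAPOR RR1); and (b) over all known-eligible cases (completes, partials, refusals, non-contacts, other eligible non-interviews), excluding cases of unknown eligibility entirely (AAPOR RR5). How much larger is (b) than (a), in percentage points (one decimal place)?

Num: 219
Base: 219 + 20 + 58 + 109 + 7 + 171 = 584
RR1 = 219 / 584 = 0.3750
Base: 219 + 20 + 58 + 109 + 7 = 413
RR5 = 219 / 413 = 0.5303
Difference = 53.03 − 37.50 = 15.53 percentage points

15.5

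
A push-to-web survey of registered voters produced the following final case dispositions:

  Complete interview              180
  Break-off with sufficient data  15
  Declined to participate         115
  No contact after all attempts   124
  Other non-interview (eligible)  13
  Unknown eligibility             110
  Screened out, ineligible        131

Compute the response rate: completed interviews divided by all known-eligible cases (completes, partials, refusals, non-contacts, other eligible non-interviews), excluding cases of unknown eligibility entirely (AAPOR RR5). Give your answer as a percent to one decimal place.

Numerator = 180
Base = 180 + 15 + 115 + 124 + 13 = 447
RR5 = 180 / 447 = 0.4027

40.3%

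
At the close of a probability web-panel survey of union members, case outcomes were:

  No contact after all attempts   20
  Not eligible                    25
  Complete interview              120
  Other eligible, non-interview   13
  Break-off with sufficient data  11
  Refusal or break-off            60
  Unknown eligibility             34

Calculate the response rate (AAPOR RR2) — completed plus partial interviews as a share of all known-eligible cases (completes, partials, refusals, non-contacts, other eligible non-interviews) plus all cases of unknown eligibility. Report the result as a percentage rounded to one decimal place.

Top = 120 + 11 = 131
Denominator = 120 + 11 + 60 + 20 + 13 + 34 = 258
RR2 = 131 / 258 = 0.5078

50.8%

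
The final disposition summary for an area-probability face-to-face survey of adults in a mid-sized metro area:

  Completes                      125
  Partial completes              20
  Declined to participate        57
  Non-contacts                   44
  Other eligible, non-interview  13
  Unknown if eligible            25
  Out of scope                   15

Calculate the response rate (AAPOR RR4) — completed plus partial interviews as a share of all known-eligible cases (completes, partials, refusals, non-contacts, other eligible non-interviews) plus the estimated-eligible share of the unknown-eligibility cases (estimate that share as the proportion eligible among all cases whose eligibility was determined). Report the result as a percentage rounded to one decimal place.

Num: 125 + 20 = 145
Eligible (known): 125 + 20 + 57 + 44 + 13 = 259
e = 259 / (259 + 15) = 259 / 274 = 0.9453
Estimated eligible among unknowns: 0.9453 × 25 = 23.63
Denominator: 259 + 23.63 = 282.63
RR4 = 145 / 282.63 = 0.5130

51.3%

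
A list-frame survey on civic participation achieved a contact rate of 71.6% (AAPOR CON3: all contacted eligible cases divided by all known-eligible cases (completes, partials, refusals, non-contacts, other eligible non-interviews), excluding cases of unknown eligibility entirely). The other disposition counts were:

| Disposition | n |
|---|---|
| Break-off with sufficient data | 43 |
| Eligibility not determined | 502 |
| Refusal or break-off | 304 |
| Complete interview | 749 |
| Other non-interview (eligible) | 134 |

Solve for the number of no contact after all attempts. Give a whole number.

488

Top → 749 + 43 + 304 + 134 = 1230
CON3 = 1230 / D = 0.716
D = 1230 / 0.716 = 1717.9
Rest of base = 1230
no contact after all attempts = 1717.9 − 1230 ≈ 488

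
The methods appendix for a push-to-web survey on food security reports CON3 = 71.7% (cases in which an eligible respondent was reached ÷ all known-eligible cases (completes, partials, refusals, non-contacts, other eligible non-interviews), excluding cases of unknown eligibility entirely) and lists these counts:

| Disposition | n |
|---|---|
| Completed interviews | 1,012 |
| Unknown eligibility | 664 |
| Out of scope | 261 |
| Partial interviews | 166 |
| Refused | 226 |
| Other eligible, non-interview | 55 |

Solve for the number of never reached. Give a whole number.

576

Numerator → 1012 + 166 + 226 + 55 = 1459
CON3 = 1459 / D = 0.717
D = 1459 / 0.717 = 2034.9
Other denominator terms total 1459
never reached = 2034.9 − 1459 ≈ 576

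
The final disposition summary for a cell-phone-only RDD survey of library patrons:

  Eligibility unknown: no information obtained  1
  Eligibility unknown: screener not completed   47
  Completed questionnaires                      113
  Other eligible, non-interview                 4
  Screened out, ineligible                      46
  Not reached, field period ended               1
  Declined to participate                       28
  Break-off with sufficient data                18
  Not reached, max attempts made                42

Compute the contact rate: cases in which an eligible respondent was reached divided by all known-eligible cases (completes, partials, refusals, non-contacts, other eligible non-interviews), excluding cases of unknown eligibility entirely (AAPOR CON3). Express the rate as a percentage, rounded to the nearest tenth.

79.1%

No contact after all attempts = 1 + 42 = 43
Unknown eligibility = 47 + 1 = 48
Numerator → 113 + 18 + 28 + 4 = 163
Denom → 113 + 18 + 28 + 43 + 4 = 206
CON3 = 163 / 206 = 0.7913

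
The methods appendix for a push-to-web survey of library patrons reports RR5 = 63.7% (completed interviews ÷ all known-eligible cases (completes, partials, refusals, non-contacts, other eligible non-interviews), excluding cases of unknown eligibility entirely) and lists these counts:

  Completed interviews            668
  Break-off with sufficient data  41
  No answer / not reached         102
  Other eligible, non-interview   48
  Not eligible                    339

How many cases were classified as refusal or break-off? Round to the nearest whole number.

RR5 = 668 / D = 0.637
D = 668 / 0.637 = 1048.7
Remaining denominator categories sum to 859
refusal or break-off = 1048.7 − 859 ≈ 190

190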